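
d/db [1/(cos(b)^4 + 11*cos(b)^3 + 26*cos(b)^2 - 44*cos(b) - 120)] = (4*cos(b)^3 + 33*cos(b)^2 + 52*cos(b) - 44)*sin(b)/(cos(b)^4 + 11*cos(b)^3 + 26*cos(b)^2 - 44*cos(b) - 120)^2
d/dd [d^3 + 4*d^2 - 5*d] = 3*d^2 + 8*d - 5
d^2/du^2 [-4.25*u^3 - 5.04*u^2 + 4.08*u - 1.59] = -25.5*u - 10.08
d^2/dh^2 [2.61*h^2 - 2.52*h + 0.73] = 5.22000000000000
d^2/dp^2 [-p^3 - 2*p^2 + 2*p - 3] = -6*p - 4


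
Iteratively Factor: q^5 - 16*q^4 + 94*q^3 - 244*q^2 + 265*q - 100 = (q - 5)*(q^4 - 11*q^3 + 39*q^2 - 49*q + 20) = (q - 5)*(q - 1)*(q^3 - 10*q^2 + 29*q - 20) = (q - 5)*(q - 4)*(q - 1)*(q^2 - 6*q + 5) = (q - 5)^2*(q - 4)*(q - 1)*(q - 1)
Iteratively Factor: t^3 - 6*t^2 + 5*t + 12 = (t - 3)*(t^2 - 3*t - 4) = (t - 4)*(t - 3)*(t + 1)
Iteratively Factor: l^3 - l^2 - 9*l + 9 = (l - 1)*(l^2 - 9) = (l - 3)*(l - 1)*(l + 3)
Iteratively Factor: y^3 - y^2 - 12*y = (y)*(y^2 - y - 12) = y*(y + 3)*(y - 4)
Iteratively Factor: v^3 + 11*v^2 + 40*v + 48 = (v + 4)*(v^2 + 7*v + 12) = (v + 4)^2*(v + 3)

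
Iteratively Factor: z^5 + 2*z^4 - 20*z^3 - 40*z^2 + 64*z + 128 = (z + 2)*(z^4 - 20*z^2 + 64) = (z - 2)*(z + 2)*(z^3 + 2*z^2 - 16*z - 32) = (z - 2)*(z + 2)^2*(z^2 - 16) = (z - 2)*(z + 2)^2*(z + 4)*(z - 4)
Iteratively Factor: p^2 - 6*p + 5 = (p - 1)*(p - 5)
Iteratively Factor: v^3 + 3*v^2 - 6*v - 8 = (v + 4)*(v^2 - v - 2) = (v - 2)*(v + 4)*(v + 1)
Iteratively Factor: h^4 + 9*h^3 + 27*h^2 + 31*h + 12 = (h + 3)*(h^3 + 6*h^2 + 9*h + 4) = (h + 1)*(h + 3)*(h^2 + 5*h + 4) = (h + 1)^2*(h + 3)*(h + 4)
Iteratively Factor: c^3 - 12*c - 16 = (c + 2)*(c^2 - 2*c - 8) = (c - 4)*(c + 2)*(c + 2)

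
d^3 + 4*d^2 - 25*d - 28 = (d - 4)*(d + 1)*(d + 7)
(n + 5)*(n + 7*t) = n^2 + 7*n*t + 5*n + 35*t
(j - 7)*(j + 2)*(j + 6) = j^3 + j^2 - 44*j - 84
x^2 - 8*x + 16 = (x - 4)^2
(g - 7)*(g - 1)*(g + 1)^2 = g^4 - 6*g^3 - 8*g^2 + 6*g + 7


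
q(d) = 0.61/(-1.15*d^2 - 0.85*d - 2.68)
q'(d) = 0.61*(2.3*d + 0.85)/(-1.15*d^2 - 0.85*d - 2.68)^2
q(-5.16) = -0.02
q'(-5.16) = -0.01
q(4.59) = -0.02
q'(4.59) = 0.01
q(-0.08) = -0.23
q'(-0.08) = 0.06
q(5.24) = -0.02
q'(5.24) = 0.01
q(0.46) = -0.18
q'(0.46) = 0.11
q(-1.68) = -0.14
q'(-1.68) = -0.09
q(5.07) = -0.02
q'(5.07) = 0.01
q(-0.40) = -0.24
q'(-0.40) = -0.01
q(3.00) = -0.04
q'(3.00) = 0.02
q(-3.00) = -0.06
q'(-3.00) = -0.03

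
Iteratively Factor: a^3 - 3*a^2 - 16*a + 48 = (a + 4)*(a^2 - 7*a + 12) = (a - 3)*(a + 4)*(a - 4)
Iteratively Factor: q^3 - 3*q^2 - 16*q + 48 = (q + 4)*(q^2 - 7*q + 12) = (q - 3)*(q + 4)*(q - 4)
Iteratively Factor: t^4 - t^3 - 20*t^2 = (t - 5)*(t^3 + 4*t^2) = t*(t - 5)*(t^2 + 4*t) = t^2*(t - 5)*(t + 4)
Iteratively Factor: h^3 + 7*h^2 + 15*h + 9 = (h + 1)*(h^2 + 6*h + 9) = (h + 1)*(h + 3)*(h + 3)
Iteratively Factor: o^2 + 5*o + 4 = (o + 1)*(o + 4)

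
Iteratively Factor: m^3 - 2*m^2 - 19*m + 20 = (m - 5)*(m^2 + 3*m - 4) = (m - 5)*(m - 1)*(m + 4)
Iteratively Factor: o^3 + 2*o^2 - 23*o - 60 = (o - 5)*(o^2 + 7*o + 12) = (o - 5)*(o + 3)*(o + 4)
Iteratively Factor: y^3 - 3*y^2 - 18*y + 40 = (y - 5)*(y^2 + 2*y - 8) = (y - 5)*(y - 2)*(y + 4)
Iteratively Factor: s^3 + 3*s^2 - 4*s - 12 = (s + 3)*(s^2 - 4) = (s + 2)*(s + 3)*(s - 2)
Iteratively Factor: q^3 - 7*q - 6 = (q + 1)*(q^2 - q - 6) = (q - 3)*(q + 1)*(q + 2)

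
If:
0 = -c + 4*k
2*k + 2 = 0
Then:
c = -4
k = -1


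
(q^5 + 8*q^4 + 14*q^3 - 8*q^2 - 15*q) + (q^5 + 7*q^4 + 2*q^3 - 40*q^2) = 2*q^5 + 15*q^4 + 16*q^3 - 48*q^2 - 15*q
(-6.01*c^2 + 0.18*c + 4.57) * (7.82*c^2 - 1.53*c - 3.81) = -46.9982*c^4 + 10.6029*c^3 + 58.3601*c^2 - 7.6779*c - 17.4117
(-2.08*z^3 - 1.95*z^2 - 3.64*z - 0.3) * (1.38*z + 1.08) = -2.8704*z^4 - 4.9374*z^3 - 7.1292*z^2 - 4.3452*z - 0.324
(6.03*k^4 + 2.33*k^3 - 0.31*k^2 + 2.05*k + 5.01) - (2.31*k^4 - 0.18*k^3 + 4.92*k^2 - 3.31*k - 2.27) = 3.72*k^4 + 2.51*k^3 - 5.23*k^2 + 5.36*k + 7.28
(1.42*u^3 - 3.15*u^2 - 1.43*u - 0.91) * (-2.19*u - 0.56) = -3.1098*u^4 + 6.1033*u^3 + 4.8957*u^2 + 2.7937*u + 0.5096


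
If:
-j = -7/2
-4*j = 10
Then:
No Solution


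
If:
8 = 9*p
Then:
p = 8/9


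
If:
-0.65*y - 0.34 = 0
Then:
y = -0.52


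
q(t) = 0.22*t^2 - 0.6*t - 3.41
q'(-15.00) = -7.20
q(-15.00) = 55.09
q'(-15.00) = -7.20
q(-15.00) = 55.09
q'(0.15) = -0.53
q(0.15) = -3.50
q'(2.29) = 0.41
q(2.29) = -3.63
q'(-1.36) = -1.20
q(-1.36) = -2.19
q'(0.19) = -0.52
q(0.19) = -3.52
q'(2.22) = 0.38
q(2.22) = -3.66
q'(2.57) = 0.53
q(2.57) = -3.50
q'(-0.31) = -0.74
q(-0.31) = -3.20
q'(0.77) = -0.26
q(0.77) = -3.74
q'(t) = 0.44*t - 0.6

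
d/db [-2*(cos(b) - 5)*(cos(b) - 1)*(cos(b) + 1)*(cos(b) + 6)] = 2*(4*cos(b)^3 + 3*cos(b)^2 - 62*cos(b) - 1)*sin(b)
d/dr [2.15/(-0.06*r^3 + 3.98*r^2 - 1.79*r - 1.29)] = (0.387*r^2 - 17.114*r + 3.8485)/(0.06*r^3 - 3.98*r^2 + 1.79*r + 1.29)^2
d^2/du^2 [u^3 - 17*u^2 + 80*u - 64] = 6*u - 34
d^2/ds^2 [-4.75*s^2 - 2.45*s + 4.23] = -9.50000000000000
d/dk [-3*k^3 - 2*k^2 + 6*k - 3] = -9*k^2 - 4*k + 6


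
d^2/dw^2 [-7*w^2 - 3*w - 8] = -14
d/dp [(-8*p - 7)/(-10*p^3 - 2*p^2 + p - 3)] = (80*p^3 + 16*p^2 - 8*p - (8*p + 7)*(30*p^2 + 4*p - 1) + 24)/(10*p^3 + 2*p^2 - p + 3)^2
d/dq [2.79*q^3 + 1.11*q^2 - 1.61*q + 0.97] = 8.37*q^2 + 2.22*q - 1.61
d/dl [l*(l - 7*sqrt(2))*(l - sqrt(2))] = 3*l^2 - 16*sqrt(2)*l + 14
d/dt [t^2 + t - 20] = 2*t + 1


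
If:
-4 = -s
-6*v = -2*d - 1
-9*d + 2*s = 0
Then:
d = 8/9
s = 4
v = 25/54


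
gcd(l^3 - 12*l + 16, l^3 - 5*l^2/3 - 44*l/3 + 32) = l + 4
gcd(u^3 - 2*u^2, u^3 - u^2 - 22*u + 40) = u - 2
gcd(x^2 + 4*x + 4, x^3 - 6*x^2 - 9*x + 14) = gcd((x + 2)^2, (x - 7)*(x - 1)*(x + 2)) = x + 2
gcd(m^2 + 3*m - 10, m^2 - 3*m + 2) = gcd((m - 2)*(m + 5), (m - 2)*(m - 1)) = m - 2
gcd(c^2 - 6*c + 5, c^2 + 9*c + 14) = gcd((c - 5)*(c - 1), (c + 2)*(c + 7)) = 1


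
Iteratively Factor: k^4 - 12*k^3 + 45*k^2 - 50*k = (k - 2)*(k^3 - 10*k^2 + 25*k) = (k - 5)*(k - 2)*(k^2 - 5*k) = k*(k - 5)*(k - 2)*(k - 5)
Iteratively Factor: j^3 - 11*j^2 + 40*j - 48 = (j - 4)*(j^2 - 7*j + 12) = (j - 4)*(j - 3)*(j - 4)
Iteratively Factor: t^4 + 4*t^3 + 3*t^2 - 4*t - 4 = (t + 2)*(t^3 + 2*t^2 - t - 2) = (t + 1)*(t + 2)*(t^2 + t - 2) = (t - 1)*(t + 1)*(t + 2)*(t + 2)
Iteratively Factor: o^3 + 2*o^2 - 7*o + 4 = (o - 1)*(o^2 + 3*o - 4) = (o - 1)*(o + 4)*(o - 1)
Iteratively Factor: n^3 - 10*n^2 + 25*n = (n - 5)*(n^2 - 5*n) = n*(n - 5)*(n - 5)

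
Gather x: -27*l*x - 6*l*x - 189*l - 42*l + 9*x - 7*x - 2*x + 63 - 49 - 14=-33*l*x - 231*l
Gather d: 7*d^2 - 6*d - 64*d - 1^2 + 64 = 7*d^2 - 70*d + 63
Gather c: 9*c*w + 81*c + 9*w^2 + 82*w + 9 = c*(9*w + 81) + 9*w^2 + 82*w + 9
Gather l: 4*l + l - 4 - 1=5*l - 5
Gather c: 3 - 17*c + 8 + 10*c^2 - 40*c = 10*c^2 - 57*c + 11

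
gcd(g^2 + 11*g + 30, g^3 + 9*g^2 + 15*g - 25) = g + 5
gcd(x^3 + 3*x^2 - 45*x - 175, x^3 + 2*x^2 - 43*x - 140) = x^2 - 2*x - 35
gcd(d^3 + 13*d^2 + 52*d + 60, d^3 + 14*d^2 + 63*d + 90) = d^2 + 11*d + 30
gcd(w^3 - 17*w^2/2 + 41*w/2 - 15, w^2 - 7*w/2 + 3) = w^2 - 7*w/2 + 3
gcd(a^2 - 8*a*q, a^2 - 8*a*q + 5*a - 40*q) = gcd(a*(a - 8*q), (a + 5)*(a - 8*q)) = -a + 8*q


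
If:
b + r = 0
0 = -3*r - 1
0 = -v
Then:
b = 1/3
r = -1/3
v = 0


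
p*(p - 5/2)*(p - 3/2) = p^3 - 4*p^2 + 15*p/4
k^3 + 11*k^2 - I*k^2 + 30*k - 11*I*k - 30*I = (k + 5)*(k + 6)*(k - I)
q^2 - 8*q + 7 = (q - 7)*(q - 1)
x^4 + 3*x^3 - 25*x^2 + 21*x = x*(x - 3)*(x - 1)*(x + 7)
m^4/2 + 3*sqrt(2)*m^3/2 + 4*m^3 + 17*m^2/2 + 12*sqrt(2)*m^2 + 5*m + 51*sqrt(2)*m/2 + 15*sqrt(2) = (m/2 + 1/2)*(m + 2)*(m + 5)*(m + 3*sqrt(2))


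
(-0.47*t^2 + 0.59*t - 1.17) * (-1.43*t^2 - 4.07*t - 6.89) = 0.6721*t^4 + 1.0692*t^3 + 2.5101*t^2 + 0.696800000000001*t + 8.0613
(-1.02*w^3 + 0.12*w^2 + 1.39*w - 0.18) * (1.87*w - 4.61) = -1.9074*w^4 + 4.9266*w^3 + 2.0461*w^2 - 6.7445*w + 0.8298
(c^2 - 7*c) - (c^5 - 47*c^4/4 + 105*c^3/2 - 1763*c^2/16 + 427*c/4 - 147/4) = -c^5 + 47*c^4/4 - 105*c^3/2 + 1779*c^2/16 - 455*c/4 + 147/4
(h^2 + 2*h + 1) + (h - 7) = h^2 + 3*h - 6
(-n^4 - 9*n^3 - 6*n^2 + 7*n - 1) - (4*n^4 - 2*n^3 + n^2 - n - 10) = -5*n^4 - 7*n^3 - 7*n^2 + 8*n + 9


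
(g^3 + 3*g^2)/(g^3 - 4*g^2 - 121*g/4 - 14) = 4*g^2*(g + 3)/(4*g^3 - 16*g^2 - 121*g - 56)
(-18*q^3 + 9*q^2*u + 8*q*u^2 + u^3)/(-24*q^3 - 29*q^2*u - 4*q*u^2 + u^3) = (6*q^2 - 5*q*u - u^2)/(8*q^2 + 7*q*u - u^2)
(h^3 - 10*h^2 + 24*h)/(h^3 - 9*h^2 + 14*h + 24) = h/(h + 1)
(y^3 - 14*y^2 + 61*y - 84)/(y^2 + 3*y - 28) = (y^2 - 10*y + 21)/(y + 7)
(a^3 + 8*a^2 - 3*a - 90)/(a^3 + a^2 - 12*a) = (a^2 + 11*a + 30)/(a*(a + 4))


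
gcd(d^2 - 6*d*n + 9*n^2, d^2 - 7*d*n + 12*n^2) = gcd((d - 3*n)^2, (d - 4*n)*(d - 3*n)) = d - 3*n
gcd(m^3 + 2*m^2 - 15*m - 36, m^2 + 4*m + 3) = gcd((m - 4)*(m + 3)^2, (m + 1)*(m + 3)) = m + 3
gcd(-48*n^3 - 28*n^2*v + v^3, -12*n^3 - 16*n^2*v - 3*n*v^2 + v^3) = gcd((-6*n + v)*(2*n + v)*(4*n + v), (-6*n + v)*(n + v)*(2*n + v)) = -12*n^2 - 4*n*v + v^2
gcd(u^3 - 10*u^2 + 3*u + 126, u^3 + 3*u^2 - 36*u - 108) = u^2 - 3*u - 18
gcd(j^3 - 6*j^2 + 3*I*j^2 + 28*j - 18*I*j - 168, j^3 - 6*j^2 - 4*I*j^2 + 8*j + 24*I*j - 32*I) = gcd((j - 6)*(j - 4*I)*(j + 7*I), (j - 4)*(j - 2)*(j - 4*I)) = j - 4*I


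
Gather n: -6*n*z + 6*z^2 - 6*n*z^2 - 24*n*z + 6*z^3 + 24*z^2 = n*(-6*z^2 - 30*z) + 6*z^3 + 30*z^2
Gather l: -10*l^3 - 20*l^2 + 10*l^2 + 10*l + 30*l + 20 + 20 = -10*l^3 - 10*l^2 + 40*l + 40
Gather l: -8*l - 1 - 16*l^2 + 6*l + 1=-16*l^2 - 2*l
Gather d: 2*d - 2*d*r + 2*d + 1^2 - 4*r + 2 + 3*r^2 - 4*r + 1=d*(4 - 2*r) + 3*r^2 - 8*r + 4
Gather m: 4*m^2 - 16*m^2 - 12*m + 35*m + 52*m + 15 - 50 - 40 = -12*m^2 + 75*m - 75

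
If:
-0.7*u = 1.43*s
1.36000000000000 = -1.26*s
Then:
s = -1.08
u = 2.20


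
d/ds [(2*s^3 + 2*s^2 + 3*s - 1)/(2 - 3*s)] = (-12*s^3 + 6*s^2 + 8*s + 3)/(9*s^2 - 12*s + 4)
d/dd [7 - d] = -1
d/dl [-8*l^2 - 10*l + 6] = -16*l - 10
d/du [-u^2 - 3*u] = -2*u - 3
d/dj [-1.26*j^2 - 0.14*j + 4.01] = -2.52*j - 0.14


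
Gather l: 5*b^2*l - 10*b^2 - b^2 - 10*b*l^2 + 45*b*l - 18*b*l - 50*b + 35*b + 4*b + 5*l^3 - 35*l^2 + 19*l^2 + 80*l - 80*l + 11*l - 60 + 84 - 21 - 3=-11*b^2 - 11*b + 5*l^3 + l^2*(-10*b - 16) + l*(5*b^2 + 27*b + 11)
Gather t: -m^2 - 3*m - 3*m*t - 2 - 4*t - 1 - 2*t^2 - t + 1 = -m^2 - 3*m - 2*t^2 + t*(-3*m - 5) - 2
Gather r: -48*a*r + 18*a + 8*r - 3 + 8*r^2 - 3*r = 18*a + 8*r^2 + r*(5 - 48*a) - 3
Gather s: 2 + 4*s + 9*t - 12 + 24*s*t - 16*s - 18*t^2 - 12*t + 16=s*(24*t - 12) - 18*t^2 - 3*t + 6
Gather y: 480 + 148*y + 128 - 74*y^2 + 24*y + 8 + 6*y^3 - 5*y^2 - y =6*y^3 - 79*y^2 + 171*y + 616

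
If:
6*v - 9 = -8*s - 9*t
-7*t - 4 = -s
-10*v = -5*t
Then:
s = 111/68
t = -23/68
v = -23/136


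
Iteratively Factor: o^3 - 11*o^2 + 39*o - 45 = (o - 3)*(o^2 - 8*o + 15) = (o - 3)^2*(o - 5)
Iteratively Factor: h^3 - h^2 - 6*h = (h + 2)*(h^2 - 3*h) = (h - 3)*(h + 2)*(h)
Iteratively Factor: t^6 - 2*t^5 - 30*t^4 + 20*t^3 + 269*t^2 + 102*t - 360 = (t + 2)*(t^5 - 4*t^4 - 22*t^3 + 64*t^2 + 141*t - 180) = (t - 5)*(t + 2)*(t^4 + t^3 - 17*t^2 - 21*t + 36) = (t - 5)*(t - 1)*(t + 2)*(t^3 + 2*t^2 - 15*t - 36) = (t - 5)*(t - 4)*(t - 1)*(t + 2)*(t^2 + 6*t + 9) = (t - 5)*(t - 4)*(t - 1)*(t + 2)*(t + 3)*(t + 3)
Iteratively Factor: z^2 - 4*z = (z - 4)*(z)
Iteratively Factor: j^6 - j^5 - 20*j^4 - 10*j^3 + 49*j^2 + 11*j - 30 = (j - 1)*(j^5 - 20*j^3 - 30*j^2 + 19*j + 30) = (j - 1)*(j + 3)*(j^4 - 3*j^3 - 11*j^2 + 3*j + 10) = (j - 1)*(j + 1)*(j + 3)*(j^3 - 4*j^2 - 7*j + 10) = (j - 5)*(j - 1)*(j + 1)*(j + 3)*(j^2 + j - 2) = (j - 5)*(j - 1)^2*(j + 1)*(j + 3)*(j + 2)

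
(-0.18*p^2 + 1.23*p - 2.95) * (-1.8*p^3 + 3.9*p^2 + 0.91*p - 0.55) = 0.324*p^5 - 2.916*p^4 + 9.9432*p^3 - 10.2867*p^2 - 3.361*p + 1.6225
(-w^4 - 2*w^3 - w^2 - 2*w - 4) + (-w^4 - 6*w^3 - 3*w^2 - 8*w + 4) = -2*w^4 - 8*w^3 - 4*w^2 - 10*w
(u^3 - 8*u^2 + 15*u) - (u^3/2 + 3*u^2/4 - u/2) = u^3/2 - 35*u^2/4 + 31*u/2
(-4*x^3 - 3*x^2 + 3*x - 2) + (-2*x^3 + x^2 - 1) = -6*x^3 - 2*x^2 + 3*x - 3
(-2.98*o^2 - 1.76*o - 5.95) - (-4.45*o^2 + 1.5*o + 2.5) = 1.47*o^2 - 3.26*o - 8.45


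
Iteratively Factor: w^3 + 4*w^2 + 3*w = (w)*(w^2 + 4*w + 3) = w*(w + 3)*(w + 1)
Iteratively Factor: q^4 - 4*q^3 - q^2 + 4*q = (q + 1)*(q^3 - 5*q^2 + 4*q) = q*(q + 1)*(q^2 - 5*q + 4) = q*(q - 4)*(q + 1)*(q - 1)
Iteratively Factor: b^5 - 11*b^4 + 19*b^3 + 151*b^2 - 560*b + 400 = (b - 5)*(b^4 - 6*b^3 - 11*b^2 + 96*b - 80) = (b - 5)*(b - 1)*(b^3 - 5*b^2 - 16*b + 80) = (b - 5)^2*(b - 1)*(b^2 - 16) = (b - 5)^2*(b - 1)*(b + 4)*(b - 4)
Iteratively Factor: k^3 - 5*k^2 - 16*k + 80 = (k - 4)*(k^2 - k - 20) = (k - 4)*(k + 4)*(k - 5)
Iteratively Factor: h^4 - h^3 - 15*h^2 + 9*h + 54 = (h + 3)*(h^3 - 4*h^2 - 3*h + 18) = (h - 3)*(h + 3)*(h^2 - h - 6) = (h - 3)^2*(h + 3)*(h + 2)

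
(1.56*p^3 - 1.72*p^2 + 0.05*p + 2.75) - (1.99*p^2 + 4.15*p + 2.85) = 1.56*p^3 - 3.71*p^2 - 4.1*p - 0.1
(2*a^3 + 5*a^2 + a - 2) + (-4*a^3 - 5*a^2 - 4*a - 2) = -2*a^3 - 3*a - 4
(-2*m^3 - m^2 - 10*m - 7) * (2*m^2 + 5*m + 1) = -4*m^5 - 12*m^4 - 27*m^3 - 65*m^2 - 45*m - 7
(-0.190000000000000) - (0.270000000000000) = -0.460000000000000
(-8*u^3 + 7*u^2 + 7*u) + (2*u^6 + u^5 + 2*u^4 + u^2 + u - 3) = 2*u^6 + u^5 + 2*u^4 - 8*u^3 + 8*u^2 + 8*u - 3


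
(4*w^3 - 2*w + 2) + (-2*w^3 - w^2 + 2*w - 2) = 2*w^3 - w^2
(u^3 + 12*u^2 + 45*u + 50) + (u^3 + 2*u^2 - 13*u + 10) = 2*u^3 + 14*u^2 + 32*u + 60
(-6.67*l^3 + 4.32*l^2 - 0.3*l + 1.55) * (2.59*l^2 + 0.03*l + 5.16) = -17.2753*l^5 + 10.9887*l^4 - 35.0646*l^3 + 26.2967*l^2 - 1.5015*l + 7.998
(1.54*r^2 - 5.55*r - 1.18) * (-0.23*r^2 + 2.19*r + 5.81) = -0.3542*r^4 + 4.6491*r^3 - 2.9357*r^2 - 34.8297*r - 6.8558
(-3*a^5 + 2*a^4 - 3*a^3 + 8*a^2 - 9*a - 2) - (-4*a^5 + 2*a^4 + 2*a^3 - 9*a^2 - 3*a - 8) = a^5 - 5*a^3 + 17*a^2 - 6*a + 6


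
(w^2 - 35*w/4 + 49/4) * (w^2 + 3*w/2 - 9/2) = w^4 - 29*w^3/4 - 43*w^2/8 + 231*w/4 - 441/8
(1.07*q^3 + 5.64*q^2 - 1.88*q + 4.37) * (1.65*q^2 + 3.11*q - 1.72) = 1.7655*q^5 + 12.6337*q^4 + 12.598*q^3 - 8.3371*q^2 + 16.8243*q - 7.5164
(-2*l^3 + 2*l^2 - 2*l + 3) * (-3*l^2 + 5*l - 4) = 6*l^5 - 16*l^4 + 24*l^3 - 27*l^2 + 23*l - 12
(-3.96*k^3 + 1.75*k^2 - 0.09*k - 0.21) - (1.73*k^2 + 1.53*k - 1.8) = -3.96*k^3 + 0.02*k^2 - 1.62*k + 1.59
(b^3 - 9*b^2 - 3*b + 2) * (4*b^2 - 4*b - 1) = 4*b^5 - 40*b^4 + 23*b^3 + 29*b^2 - 5*b - 2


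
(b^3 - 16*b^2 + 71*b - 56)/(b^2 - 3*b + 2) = (b^2 - 15*b + 56)/(b - 2)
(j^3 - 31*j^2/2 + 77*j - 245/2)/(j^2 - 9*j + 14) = (2*j^2 - 17*j + 35)/(2*(j - 2))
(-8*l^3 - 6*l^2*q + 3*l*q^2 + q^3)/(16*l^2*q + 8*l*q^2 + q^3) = (-2*l^2 - l*q + q^2)/(q*(4*l + q))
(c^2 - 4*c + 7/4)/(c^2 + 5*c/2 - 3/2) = (c - 7/2)/(c + 3)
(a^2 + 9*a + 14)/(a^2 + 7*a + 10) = (a + 7)/(a + 5)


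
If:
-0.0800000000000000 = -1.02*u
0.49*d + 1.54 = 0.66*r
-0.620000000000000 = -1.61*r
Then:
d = -2.62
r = 0.39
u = 0.08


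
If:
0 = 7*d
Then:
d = 0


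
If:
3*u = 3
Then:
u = 1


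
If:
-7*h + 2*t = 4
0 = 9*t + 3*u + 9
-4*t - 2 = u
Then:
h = -2/7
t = 1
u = -6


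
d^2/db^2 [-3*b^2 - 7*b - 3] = -6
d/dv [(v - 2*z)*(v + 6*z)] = 2*v + 4*z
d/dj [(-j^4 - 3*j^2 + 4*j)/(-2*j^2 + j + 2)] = (-j*(4*j - 1)*(j^3 + 3*j - 4) + 2*(-2*j^2 + j + 2)*(-2*j^3 - 3*j + 2))/(-2*j^2 + j + 2)^2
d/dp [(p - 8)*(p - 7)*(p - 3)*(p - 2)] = 4*p^3 - 60*p^2 + 274*p - 370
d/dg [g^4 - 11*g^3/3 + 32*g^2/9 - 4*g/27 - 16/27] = 4*g^3 - 11*g^2 + 64*g/9 - 4/27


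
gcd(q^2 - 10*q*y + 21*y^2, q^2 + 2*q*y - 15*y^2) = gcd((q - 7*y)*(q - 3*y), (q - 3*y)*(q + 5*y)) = -q + 3*y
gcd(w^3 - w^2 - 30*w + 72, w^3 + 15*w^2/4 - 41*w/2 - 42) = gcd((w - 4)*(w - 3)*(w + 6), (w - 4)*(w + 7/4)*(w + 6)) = w^2 + 2*w - 24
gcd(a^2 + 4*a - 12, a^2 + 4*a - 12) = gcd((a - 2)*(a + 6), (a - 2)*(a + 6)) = a^2 + 4*a - 12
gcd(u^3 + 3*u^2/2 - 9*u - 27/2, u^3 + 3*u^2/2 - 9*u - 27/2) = u^3 + 3*u^2/2 - 9*u - 27/2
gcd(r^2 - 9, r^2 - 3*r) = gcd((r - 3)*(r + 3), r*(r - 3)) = r - 3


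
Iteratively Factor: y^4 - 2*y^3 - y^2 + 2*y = (y - 2)*(y^3 - y) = y*(y - 2)*(y^2 - 1) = y*(y - 2)*(y - 1)*(y + 1)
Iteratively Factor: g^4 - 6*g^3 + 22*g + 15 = (g - 3)*(g^3 - 3*g^2 - 9*g - 5) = (g - 3)*(g + 1)*(g^2 - 4*g - 5) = (g - 5)*(g - 3)*(g + 1)*(g + 1)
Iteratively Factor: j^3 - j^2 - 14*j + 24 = (j - 2)*(j^2 + j - 12) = (j - 2)*(j + 4)*(j - 3)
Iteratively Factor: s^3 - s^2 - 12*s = (s + 3)*(s^2 - 4*s) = s*(s + 3)*(s - 4)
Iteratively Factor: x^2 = (x)*(x)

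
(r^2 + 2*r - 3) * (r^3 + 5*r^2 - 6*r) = r^5 + 7*r^4 + r^3 - 27*r^2 + 18*r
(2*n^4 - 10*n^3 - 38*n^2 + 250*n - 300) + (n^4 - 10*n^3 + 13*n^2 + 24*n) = 3*n^4 - 20*n^3 - 25*n^2 + 274*n - 300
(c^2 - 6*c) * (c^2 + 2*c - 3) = c^4 - 4*c^3 - 15*c^2 + 18*c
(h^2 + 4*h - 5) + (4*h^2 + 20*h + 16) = 5*h^2 + 24*h + 11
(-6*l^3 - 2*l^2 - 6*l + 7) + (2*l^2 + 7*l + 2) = -6*l^3 + l + 9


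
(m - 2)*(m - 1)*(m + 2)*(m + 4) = m^4 + 3*m^3 - 8*m^2 - 12*m + 16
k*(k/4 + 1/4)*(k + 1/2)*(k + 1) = k^4/4 + 5*k^3/8 + k^2/2 + k/8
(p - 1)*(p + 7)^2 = p^3 + 13*p^2 + 35*p - 49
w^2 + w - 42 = (w - 6)*(w + 7)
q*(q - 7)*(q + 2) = q^3 - 5*q^2 - 14*q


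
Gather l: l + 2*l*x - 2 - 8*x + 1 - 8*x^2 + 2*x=l*(2*x + 1) - 8*x^2 - 6*x - 1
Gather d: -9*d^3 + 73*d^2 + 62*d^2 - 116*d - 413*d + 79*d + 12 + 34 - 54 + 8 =-9*d^3 + 135*d^2 - 450*d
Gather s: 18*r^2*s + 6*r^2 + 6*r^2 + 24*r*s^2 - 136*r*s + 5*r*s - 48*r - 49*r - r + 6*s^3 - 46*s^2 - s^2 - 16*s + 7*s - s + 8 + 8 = 12*r^2 - 98*r + 6*s^3 + s^2*(24*r - 47) + s*(18*r^2 - 131*r - 10) + 16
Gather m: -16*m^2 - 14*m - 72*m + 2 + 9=-16*m^2 - 86*m + 11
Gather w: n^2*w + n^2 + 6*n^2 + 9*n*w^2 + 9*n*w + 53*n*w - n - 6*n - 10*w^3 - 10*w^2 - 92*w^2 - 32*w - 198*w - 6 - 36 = 7*n^2 - 7*n - 10*w^3 + w^2*(9*n - 102) + w*(n^2 + 62*n - 230) - 42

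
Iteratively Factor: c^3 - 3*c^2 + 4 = (c - 2)*(c^2 - c - 2) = (c - 2)*(c + 1)*(c - 2)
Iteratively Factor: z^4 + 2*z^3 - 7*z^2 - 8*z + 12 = (z + 3)*(z^3 - z^2 - 4*z + 4) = (z + 2)*(z + 3)*(z^2 - 3*z + 2) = (z - 2)*(z + 2)*(z + 3)*(z - 1)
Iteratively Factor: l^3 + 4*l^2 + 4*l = (l + 2)*(l^2 + 2*l) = l*(l + 2)*(l + 2)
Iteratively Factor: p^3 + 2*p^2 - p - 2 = (p - 1)*(p^2 + 3*p + 2) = (p - 1)*(p + 1)*(p + 2)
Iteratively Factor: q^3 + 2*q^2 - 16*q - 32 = (q - 4)*(q^2 + 6*q + 8) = (q - 4)*(q + 2)*(q + 4)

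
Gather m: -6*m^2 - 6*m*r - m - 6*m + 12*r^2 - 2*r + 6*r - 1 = -6*m^2 + m*(-6*r - 7) + 12*r^2 + 4*r - 1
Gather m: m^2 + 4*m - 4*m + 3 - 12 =m^2 - 9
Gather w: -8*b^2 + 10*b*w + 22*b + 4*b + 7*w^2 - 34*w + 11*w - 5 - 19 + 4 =-8*b^2 + 26*b + 7*w^2 + w*(10*b - 23) - 20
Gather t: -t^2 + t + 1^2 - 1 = -t^2 + t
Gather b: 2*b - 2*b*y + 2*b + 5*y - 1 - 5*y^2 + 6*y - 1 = b*(4 - 2*y) - 5*y^2 + 11*y - 2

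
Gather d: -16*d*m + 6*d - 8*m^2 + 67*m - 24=d*(6 - 16*m) - 8*m^2 + 67*m - 24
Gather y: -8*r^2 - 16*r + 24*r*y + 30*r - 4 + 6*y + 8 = -8*r^2 + 14*r + y*(24*r + 6) + 4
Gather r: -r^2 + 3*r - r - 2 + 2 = -r^2 + 2*r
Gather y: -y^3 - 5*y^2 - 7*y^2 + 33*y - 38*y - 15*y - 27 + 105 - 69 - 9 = -y^3 - 12*y^2 - 20*y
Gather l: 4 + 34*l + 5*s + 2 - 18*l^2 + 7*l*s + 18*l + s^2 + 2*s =-18*l^2 + l*(7*s + 52) + s^2 + 7*s + 6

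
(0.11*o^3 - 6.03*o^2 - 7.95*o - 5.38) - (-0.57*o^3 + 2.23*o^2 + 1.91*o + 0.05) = 0.68*o^3 - 8.26*o^2 - 9.86*o - 5.43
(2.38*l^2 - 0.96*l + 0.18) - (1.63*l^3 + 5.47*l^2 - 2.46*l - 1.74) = -1.63*l^3 - 3.09*l^2 + 1.5*l + 1.92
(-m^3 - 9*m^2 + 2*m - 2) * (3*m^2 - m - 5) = -3*m^5 - 26*m^4 + 20*m^3 + 37*m^2 - 8*m + 10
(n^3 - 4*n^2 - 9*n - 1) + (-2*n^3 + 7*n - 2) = -n^3 - 4*n^2 - 2*n - 3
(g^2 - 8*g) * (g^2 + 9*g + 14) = g^4 + g^3 - 58*g^2 - 112*g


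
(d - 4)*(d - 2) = d^2 - 6*d + 8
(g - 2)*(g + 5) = g^2 + 3*g - 10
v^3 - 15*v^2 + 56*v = v*(v - 8)*(v - 7)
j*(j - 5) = j^2 - 5*j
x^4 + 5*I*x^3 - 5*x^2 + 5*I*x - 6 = (x - I)*(x + I)*(x + 2*I)*(x + 3*I)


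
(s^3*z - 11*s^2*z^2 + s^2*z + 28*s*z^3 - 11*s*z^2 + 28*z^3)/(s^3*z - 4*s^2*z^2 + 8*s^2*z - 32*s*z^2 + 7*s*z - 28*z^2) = (s - 7*z)/(s + 7)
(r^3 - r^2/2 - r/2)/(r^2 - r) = r + 1/2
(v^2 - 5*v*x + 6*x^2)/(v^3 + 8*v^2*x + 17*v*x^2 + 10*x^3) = (v^2 - 5*v*x + 6*x^2)/(v^3 + 8*v^2*x + 17*v*x^2 + 10*x^3)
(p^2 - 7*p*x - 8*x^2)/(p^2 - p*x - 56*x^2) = (p + x)/(p + 7*x)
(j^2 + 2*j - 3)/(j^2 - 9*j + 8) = (j + 3)/(j - 8)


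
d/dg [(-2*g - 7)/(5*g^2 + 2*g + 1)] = 2*(5*g^2 + 35*g + 6)/(25*g^4 + 20*g^3 + 14*g^2 + 4*g + 1)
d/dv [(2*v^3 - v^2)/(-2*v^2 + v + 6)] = v*(-4*v^3 + 4*v^2 + 35*v - 12)/(4*v^4 - 4*v^3 - 23*v^2 + 12*v + 36)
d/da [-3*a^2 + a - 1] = 1 - 6*a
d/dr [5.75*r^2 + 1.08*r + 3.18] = 11.5*r + 1.08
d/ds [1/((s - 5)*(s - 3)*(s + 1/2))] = 4*(-3*s^2 + 15*s - 11)/(4*s^6 - 60*s^5 + 313*s^4 - 600*s^3 + 34*s^2 + 660*s + 225)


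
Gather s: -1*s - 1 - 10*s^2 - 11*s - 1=-10*s^2 - 12*s - 2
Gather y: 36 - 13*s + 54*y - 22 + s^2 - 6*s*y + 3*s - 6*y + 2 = s^2 - 10*s + y*(48 - 6*s) + 16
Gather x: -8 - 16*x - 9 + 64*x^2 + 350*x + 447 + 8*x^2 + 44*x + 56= 72*x^2 + 378*x + 486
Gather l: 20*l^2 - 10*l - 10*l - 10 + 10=20*l^2 - 20*l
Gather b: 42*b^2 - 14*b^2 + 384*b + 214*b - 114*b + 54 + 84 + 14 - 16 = 28*b^2 + 484*b + 136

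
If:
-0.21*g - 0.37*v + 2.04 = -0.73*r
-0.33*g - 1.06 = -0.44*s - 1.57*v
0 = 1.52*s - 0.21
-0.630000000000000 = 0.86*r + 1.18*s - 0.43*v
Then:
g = 6.46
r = 0.08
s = 0.14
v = 1.99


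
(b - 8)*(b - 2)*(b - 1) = b^3 - 11*b^2 + 26*b - 16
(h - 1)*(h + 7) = h^2 + 6*h - 7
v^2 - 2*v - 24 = (v - 6)*(v + 4)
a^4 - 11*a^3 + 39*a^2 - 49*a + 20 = (a - 5)*(a - 4)*(a - 1)^2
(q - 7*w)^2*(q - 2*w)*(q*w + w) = q^4*w - 16*q^3*w^2 + q^3*w + 77*q^2*w^3 - 16*q^2*w^2 - 98*q*w^4 + 77*q*w^3 - 98*w^4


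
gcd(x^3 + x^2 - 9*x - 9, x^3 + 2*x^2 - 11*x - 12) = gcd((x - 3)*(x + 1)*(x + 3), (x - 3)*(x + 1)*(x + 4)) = x^2 - 2*x - 3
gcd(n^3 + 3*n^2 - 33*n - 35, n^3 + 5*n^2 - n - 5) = n + 1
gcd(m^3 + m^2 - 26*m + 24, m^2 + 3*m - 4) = m - 1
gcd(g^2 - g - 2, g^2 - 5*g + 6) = g - 2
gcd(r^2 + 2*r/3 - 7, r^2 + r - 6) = r + 3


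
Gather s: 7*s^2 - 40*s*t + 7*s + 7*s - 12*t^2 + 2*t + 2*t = 7*s^2 + s*(14 - 40*t) - 12*t^2 + 4*t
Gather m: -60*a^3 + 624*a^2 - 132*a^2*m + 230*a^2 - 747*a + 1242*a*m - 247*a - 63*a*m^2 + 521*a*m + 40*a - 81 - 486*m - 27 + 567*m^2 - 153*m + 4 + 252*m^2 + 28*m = -60*a^3 + 854*a^2 - 954*a + m^2*(819 - 63*a) + m*(-132*a^2 + 1763*a - 611) - 104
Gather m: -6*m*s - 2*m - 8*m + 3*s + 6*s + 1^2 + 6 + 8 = m*(-6*s - 10) + 9*s + 15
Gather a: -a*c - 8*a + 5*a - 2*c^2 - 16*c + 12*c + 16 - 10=a*(-c - 3) - 2*c^2 - 4*c + 6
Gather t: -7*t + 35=35 - 7*t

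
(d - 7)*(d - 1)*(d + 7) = d^3 - d^2 - 49*d + 49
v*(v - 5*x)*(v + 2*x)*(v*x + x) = v^4*x - 3*v^3*x^2 + v^3*x - 10*v^2*x^3 - 3*v^2*x^2 - 10*v*x^3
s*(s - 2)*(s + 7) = s^3 + 5*s^2 - 14*s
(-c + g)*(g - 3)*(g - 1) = -c*g^2 + 4*c*g - 3*c + g^3 - 4*g^2 + 3*g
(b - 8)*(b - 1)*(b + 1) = b^3 - 8*b^2 - b + 8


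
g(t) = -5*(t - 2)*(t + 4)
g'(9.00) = -100.00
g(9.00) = -455.00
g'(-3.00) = 20.00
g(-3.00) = 25.00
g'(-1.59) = 5.90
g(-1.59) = 43.26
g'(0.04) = -10.40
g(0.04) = 39.59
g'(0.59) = -15.90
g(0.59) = 32.36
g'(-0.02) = -9.80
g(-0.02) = 40.20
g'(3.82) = -48.20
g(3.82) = -71.16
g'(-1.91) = 9.10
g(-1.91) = 40.86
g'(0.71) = -17.10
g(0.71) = 30.38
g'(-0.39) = -6.10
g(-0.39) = 43.14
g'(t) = -10*t - 10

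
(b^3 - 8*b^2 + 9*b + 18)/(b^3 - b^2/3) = 3*(b^3 - 8*b^2 + 9*b + 18)/(b^2*(3*b - 1))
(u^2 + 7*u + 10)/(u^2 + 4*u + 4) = (u + 5)/(u + 2)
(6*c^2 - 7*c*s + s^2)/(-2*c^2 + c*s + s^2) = (-6*c + s)/(2*c + s)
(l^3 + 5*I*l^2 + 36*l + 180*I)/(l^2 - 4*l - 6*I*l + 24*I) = (l^2 + 11*I*l - 30)/(l - 4)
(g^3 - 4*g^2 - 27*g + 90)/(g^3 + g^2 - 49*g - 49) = (g^3 - 4*g^2 - 27*g + 90)/(g^3 + g^2 - 49*g - 49)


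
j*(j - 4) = j^2 - 4*j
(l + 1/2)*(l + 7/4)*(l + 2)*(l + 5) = l^4 + 37*l^3/4 + 213*l^2/8 + 229*l/8 + 35/4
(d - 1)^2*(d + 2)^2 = d^4 + 2*d^3 - 3*d^2 - 4*d + 4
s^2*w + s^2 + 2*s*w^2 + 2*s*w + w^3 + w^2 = (s + w)^2*(w + 1)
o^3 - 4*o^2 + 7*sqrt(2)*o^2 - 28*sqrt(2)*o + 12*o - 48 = (o - 4)*(o + sqrt(2))*(o + 6*sqrt(2))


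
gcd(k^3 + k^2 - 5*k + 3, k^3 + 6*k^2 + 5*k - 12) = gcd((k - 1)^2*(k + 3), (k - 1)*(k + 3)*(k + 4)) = k^2 + 2*k - 3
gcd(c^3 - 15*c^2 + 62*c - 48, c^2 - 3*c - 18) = c - 6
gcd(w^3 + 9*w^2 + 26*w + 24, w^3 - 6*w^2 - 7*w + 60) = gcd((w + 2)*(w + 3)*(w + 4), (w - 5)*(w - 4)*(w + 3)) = w + 3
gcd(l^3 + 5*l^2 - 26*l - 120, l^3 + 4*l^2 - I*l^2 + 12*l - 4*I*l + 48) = l + 4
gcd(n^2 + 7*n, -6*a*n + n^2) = n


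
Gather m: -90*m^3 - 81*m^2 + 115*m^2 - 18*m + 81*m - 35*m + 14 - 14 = -90*m^3 + 34*m^2 + 28*m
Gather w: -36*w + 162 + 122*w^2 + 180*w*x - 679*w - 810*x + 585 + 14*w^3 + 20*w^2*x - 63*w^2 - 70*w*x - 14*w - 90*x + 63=14*w^3 + w^2*(20*x + 59) + w*(110*x - 729) - 900*x + 810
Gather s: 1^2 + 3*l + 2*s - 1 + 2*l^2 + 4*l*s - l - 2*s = 2*l^2 + 4*l*s + 2*l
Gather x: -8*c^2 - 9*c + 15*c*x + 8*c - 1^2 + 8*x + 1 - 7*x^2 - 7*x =-8*c^2 - c - 7*x^2 + x*(15*c + 1)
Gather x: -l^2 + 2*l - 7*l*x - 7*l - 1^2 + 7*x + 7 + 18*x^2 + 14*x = -l^2 - 5*l + 18*x^2 + x*(21 - 7*l) + 6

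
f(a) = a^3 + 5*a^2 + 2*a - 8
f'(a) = 3*a^2 + 10*a + 2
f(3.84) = 130.03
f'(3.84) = 84.64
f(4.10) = 153.17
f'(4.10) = 93.43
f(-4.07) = -0.73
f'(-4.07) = 10.99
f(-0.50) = -7.88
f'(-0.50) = -2.25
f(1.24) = 4.07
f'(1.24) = 19.01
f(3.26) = 86.30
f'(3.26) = 66.48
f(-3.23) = 4.01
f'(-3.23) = 1.00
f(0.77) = -3.04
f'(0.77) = 11.48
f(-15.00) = -2288.00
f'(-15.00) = 527.00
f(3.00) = 70.00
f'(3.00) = 59.00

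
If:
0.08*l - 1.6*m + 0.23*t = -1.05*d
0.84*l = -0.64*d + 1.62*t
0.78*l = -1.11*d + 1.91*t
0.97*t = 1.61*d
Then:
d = 0.00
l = 0.00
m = 0.00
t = 0.00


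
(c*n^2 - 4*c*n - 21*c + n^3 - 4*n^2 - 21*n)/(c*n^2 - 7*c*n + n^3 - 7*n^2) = (n + 3)/n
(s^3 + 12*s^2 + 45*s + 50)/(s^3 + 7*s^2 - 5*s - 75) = (s + 2)/(s - 3)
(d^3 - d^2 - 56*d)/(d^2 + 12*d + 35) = d*(d - 8)/(d + 5)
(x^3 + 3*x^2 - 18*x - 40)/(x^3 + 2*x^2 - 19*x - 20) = (x + 2)/(x + 1)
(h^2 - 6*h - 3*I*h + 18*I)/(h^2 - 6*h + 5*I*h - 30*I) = (h - 3*I)/(h + 5*I)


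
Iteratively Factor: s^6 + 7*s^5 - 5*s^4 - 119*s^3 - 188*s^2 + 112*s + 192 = (s + 4)*(s^5 + 3*s^4 - 17*s^3 - 51*s^2 + 16*s + 48) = (s + 1)*(s + 4)*(s^4 + 2*s^3 - 19*s^2 - 32*s + 48) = (s + 1)*(s + 3)*(s + 4)*(s^3 - s^2 - 16*s + 16) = (s + 1)*(s + 3)*(s + 4)^2*(s^2 - 5*s + 4) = (s - 4)*(s + 1)*(s + 3)*(s + 4)^2*(s - 1)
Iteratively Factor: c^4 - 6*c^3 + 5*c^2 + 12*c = (c + 1)*(c^3 - 7*c^2 + 12*c) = (c - 3)*(c + 1)*(c^2 - 4*c) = c*(c - 3)*(c + 1)*(c - 4)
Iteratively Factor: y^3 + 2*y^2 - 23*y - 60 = (y - 5)*(y^2 + 7*y + 12) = (y - 5)*(y + 4)*(y + 3)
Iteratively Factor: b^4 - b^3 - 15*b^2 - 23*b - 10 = (b - 5)*(b^3 + 4*b^2 + 5*b + 2) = (b - 5)*(b + 1)*(b^2 + 3*b + 2) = (b - 5)*(b + 1)^2*(b + 2)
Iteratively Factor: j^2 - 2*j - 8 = (j + 2)*(j - 4)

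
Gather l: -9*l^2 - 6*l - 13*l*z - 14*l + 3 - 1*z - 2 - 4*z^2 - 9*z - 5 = -9*l^2 + l*(-13*z - 20) - 4*z^2 - 10*z - 4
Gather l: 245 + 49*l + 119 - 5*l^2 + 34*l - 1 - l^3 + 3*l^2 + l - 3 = -l^3 - 2*l^2 + 84*l + 360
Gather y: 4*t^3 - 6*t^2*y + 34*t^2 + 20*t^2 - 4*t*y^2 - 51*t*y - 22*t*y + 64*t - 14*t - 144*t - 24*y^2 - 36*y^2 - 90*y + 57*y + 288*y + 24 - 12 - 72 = 4*t^3 + 54*t^2 - 94*t + y^2*(-4*t - 60) + y*(-6*t^2 - 73*t + 255) - 60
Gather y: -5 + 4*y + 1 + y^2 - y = y^2 + 3*y - 4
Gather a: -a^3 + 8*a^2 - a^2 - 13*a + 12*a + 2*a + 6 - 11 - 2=-a^3 + 7*a^2 + a - 7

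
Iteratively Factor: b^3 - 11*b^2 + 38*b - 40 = (b - 4)*(b^2 - 7*b + 10) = (b - 4)*(b - 2)*(b - 5)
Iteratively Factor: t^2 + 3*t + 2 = (t + 1)*(t + 2)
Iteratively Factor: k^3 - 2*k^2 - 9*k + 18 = (k - 2)*(k^2 - 9) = (k - 2)*(k + 3)*(k - 3)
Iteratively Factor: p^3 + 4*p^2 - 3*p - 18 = (p - 2)*(p^2 + 6*p + 9) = (p - 2)*(p + 3)*(p + 3)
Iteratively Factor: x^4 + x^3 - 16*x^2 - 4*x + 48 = (x + 4)*(x^3 - 3*x^2 - 4*x + 12) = (x - 3)*(x + 4)*(x^2 - 4) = (x - 3)*(x + 2)*(x + 4)*(x - 2)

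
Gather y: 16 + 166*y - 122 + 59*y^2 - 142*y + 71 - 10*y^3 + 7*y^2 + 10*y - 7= -10*y^3 + 66*y^2 + 34*y - 42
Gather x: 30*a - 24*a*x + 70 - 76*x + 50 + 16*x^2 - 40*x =30*a + 16*x^2 + x*(-24*a - 116) + 120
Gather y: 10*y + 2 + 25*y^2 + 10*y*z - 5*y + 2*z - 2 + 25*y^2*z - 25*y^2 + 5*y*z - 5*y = 25*y^2*z + 15*y*z + 2*z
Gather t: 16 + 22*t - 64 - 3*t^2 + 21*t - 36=-3*t^2 + 43*t - 84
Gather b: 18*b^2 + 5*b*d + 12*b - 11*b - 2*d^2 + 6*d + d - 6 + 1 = 18*b^2 + b*(5*d + 1) - 2*d^2 + 7*d - 5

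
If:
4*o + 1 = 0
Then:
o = -1/4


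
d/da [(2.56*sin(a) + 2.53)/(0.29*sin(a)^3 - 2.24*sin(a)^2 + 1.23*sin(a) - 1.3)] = (-1.4848*sin(a)^3 + 3.5333*sin(a)^2 + 11.3344*sin(a) - 6.4399)*cos(a)/(0.0841*sin(a)^6 - 1.2992*sin(a)^5 + 5.731*sin(a)^4 - 6.2644*sin(a)^3 + 7.3369*sin(a)^2 - 3.198*sin(a) + 1.69)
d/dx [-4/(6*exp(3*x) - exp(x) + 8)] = (72*exp(2*x) - 4)*exp(x)/(6*exp(3*x) - exp(x) + 8)^2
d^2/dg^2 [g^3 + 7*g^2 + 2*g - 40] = 6*g + 14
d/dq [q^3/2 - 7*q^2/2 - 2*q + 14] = 3*q^2/2 - 7*q - 2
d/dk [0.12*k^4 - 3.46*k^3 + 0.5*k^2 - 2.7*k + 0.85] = 0.48*k^3 - 10.38*k^2 + 1.0*k - 2.7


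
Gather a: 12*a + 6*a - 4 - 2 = 18*a - 6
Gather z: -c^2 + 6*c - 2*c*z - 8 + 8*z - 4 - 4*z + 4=-c^2 + 6*c + z*(4 - 2*c) - 8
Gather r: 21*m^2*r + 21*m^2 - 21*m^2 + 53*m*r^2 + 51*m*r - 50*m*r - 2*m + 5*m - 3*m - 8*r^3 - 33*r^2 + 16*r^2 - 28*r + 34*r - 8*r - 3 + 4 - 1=-8*r^3 + r^2*(53*m - 17) + r*(21*m^2 + m - 2)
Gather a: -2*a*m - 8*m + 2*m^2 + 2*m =-2*a*m + 2*m^2 - 6*m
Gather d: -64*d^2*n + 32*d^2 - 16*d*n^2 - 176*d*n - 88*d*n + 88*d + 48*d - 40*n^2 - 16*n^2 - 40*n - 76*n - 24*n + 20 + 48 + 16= d^2*(32 - 64*n) + d*(-16*n^2 - 264*n + 136) - 56*n^2 - 140*n + 84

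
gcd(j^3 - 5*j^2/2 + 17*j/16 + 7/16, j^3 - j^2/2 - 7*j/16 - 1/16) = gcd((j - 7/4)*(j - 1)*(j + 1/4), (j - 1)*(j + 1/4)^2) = j^2 - 3*j/4 - 1/4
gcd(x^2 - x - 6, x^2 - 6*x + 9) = x - 3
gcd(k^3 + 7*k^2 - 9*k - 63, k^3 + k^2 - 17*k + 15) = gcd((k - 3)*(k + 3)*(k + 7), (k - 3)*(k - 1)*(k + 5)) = k - 3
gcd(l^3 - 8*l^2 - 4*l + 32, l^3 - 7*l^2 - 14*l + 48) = l^2 - 10*l + 16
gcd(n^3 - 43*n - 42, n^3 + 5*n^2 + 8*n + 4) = n + 1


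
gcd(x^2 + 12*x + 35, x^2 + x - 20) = x + 5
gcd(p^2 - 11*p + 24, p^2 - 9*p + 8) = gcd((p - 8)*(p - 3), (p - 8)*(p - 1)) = p - 8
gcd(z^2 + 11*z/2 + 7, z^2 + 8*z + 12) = z + 2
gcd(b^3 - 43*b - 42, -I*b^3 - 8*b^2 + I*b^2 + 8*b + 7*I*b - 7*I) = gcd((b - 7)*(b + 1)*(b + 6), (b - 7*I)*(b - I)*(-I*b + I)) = 1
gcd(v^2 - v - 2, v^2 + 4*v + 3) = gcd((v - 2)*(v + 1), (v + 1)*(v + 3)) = v + 1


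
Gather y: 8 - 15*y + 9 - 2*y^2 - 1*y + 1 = -2*y^2 - 16*y + 18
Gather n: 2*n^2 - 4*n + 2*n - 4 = 2*n^2 - 2*n - 4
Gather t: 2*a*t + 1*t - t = 2*a*t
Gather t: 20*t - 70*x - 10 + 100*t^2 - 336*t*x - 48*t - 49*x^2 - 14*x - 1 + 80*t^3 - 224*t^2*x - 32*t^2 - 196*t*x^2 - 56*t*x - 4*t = 80*t^3 + t^2*(68 - 224*x) + t*(-196*x^2 - 392*x - 32) - 49*x^2 - 84*x - 11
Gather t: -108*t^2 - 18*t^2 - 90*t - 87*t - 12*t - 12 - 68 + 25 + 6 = -126*t^2 - 189*t - 49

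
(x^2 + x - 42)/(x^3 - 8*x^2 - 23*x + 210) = (x + 7)/(x^2 - 2*x - 35)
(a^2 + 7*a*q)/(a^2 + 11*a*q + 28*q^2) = a/(a + 4*q)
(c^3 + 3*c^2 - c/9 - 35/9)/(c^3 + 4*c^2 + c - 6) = (c^2 + 4*c + 35/9)/(c^2 + 5*c + 6)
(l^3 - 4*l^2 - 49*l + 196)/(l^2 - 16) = (l^2 - 49)/(l + 4)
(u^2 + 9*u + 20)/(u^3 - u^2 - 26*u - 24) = (u + 5)/(u^2 - 5*u - 6)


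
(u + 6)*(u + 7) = u^2 + 13*u + 42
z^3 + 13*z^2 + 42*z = z*(z + 6)*(z + 7)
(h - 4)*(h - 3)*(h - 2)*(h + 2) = h^4 - 7*h^3 + 8*h^2 + 28*h - 48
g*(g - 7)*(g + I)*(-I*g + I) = -I*g^4 + g^3 + 8*I*g^3 - 8*g^2 - 7*I*g^2 + 7*g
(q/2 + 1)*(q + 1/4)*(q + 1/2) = q^3/2 + 11*q^2/8 + 13*q/16 + 1/8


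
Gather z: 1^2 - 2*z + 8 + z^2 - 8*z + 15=z^2 - 10*z + 24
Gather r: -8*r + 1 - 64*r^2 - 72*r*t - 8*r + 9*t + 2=-64*r^2 + r*(-72*t - 16) + 9*t + 3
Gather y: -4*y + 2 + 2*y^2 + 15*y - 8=2*y^2 + 11*y - 6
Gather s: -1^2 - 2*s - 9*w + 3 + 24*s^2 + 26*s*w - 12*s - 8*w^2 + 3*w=24*s^2 + s*(26*w - 14) - 8*w^2 - 6*w + 2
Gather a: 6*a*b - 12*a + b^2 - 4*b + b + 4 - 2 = a*(6*b - 12) + b^2 - 3*b + 2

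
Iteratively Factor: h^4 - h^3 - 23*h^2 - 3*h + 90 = (h + 3)*(h^3 - 4*h^2 - 11*h + 30) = (h - 2)*(h + 3)*(h^2 - 2*h - 15) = (h - 2)*(h + 3)^2*(h - 5)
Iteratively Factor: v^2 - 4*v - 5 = (v - 5)*(v + 1)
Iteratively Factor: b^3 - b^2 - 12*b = (b - 4)*(b^2 + 3*b) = b*(b - 4)*(b + 3)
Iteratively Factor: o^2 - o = (o - 1)*(o)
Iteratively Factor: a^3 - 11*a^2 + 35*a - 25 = (a - 5)*(a^2 - 6*a + 5) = (a - 5)^2*(a - 1)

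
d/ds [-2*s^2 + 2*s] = 2 - 4*s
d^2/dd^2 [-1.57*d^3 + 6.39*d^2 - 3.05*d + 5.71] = 12.78 - 9.42*d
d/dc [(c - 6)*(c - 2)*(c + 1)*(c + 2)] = 4*c^3 - 15*c^2 - 20*c + 20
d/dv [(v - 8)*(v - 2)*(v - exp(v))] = (1 - exp(v))*(v - 8)*(v - 2) + (v - 8)*(v - exp(v)) + (v - 2)*(v - exp(v))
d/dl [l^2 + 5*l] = 2*l + 5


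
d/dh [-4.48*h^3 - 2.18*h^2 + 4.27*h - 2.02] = -13.44*h^2 - 4.36*h + 4.27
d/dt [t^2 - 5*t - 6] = 2*t - 5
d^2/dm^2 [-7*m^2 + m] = -14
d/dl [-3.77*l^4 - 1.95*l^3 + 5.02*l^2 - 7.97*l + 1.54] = -15.08*l^3 - 5.85*l^2 + 10.04*l - 7.97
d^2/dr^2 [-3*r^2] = -6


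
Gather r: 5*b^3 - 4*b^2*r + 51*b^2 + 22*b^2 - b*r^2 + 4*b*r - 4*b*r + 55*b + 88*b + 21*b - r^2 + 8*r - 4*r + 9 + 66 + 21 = 5*b^3 + 73*b^2 + 164*b + r^2*(-b - 1) + r*(4 - 4*b^2) + 96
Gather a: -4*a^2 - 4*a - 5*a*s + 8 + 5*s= -4*a^2 + a*(-5*s - 4) + 5*s + 8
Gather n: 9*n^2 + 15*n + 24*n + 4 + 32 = 9*n^2 + 39*n + 36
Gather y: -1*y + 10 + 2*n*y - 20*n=-20*n + y*(2*n - 1) + 10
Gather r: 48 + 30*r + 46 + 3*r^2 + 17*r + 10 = 3*r^2 + 47*r + 104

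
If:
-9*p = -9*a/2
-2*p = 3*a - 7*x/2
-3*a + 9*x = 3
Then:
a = 7/17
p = 7/34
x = 8/17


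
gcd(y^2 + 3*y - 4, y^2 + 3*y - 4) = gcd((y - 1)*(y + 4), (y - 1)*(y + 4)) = y^2 + 3*y - 4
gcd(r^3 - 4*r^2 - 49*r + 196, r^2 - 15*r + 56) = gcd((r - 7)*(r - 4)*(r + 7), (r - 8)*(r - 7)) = r - 7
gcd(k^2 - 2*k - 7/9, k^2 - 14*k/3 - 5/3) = k + 1/3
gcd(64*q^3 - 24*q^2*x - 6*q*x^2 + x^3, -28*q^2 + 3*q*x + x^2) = 1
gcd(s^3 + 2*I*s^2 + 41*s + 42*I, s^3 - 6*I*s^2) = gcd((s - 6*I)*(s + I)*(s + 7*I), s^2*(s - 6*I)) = s - 6*I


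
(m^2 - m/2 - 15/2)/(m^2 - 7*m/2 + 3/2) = (2*m + 5)/(2*m - 1)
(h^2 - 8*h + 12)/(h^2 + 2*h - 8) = (h - 6)/(h + 4)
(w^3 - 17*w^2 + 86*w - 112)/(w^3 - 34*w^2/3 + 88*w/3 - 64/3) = 3*(w - 7)/(3*w - 4)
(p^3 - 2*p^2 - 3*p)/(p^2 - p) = (p^2 - 2*p - 3)/(p - 1)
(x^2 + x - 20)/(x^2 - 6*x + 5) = (x^2 + x - 20)/(x^2 - 6*x + 5)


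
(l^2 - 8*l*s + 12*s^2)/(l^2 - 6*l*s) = (l - 2*s)/l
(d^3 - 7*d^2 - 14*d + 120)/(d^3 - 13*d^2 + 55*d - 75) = (d^2 - 2*d - 24)/(d^2 - 8*d + 15)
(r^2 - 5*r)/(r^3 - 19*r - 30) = r/(r^2 + 5*r + 6)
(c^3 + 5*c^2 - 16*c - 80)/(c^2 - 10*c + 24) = (c^2 + 9*c + 20)/(c - 6)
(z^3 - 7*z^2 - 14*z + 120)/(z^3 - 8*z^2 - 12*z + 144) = (z - 5)/(z - 6)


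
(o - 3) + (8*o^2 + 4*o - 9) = 8*o^2 + 5*o - 12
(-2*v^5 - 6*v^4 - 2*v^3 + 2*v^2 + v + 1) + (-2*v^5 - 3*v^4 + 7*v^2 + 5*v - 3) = -4*v^5 - 9*v^4 - 2*v^3 + 9*v^2 + 6*v - 2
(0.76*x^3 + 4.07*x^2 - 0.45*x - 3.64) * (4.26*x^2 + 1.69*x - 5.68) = 3.2376*x^5 + 18.6226*x^4 + 0.644500000000001*x^3 - 39.3845*x^2 - 3.5956*x + 20.6752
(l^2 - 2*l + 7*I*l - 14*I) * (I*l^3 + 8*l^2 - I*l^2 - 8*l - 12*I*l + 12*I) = I*l^5 + l^4 - 3*I*l^4 - 3*l^3 + 46*I*l^3 + 86*l^2 - 132*I*l^2 - 252*l + 88*I*l + 168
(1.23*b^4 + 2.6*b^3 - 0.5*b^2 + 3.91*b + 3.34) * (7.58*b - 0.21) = 9.3234*b^5 + 19.4497*b^4 - 4.336*b^3 + 29.7428*b^2 + 24.4961*b - 0.7014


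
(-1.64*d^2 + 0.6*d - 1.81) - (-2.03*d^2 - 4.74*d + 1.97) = 0.39*d^2 + 5.34*d - 3.78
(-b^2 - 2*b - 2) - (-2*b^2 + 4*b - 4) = b^2 - 6*b + 2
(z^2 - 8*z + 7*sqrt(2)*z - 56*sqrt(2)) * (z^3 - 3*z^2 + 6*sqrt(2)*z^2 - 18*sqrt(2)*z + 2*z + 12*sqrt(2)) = z^5 - 11*z^4 + 13*sqrt(2)*z^4 - 143*sqrt(2)*z^3 + 110*z^3 - 940*z^2 + 338*sqrt(2)*z^2 - 208*sqrt(2)*z + 2184*z - 1344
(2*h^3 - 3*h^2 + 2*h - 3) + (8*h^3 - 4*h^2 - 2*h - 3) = 10*h^3 - 7*h^2 - 6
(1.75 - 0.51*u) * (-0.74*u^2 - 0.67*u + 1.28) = 0.3774*u^3 - 0.9533*u^2 - 1.8253*u + 2.24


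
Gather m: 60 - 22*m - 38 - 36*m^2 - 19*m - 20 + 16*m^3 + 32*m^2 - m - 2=16*m^3 - 4*m^2 - 42*m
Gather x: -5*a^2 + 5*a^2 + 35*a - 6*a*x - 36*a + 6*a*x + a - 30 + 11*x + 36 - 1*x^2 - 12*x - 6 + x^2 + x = 0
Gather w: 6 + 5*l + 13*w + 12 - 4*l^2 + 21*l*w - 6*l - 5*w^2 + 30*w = -4*l^2 - l - 5*w^2 + w*(21*l + 43) + 18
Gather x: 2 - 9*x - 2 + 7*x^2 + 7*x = 7*x^2 - 2*x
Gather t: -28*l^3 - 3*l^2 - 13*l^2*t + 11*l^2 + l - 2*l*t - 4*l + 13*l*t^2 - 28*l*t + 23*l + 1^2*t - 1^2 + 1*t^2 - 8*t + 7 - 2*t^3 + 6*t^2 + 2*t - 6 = -28*l^3 + 8*l^2 + 20*l - 2*t^3 + t^2*(13*l + 7) + t*(-13*l^2 - 30*l - 5)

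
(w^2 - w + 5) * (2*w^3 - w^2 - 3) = 2*w^5 - 3*w^4 + 11*w^3 - 8*w^2 + 3*w - 15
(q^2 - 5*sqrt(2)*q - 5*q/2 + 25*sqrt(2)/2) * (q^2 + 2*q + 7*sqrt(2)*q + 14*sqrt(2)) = q^4 - q^3/2 + 2*sqrt(2)*q^3 - 75*q^2 - sqrt(2)*q^2 - 10*sqrt(2)*q + 35*q + 350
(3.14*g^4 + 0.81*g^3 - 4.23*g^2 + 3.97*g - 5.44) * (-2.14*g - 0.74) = -6.7196*g^5 - 4.057*g^4 + 8.4528*g^3 - 5.3656*g^2 + 8.7038*g + 4.0256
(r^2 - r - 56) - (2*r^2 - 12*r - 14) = -r^2 + 11*r - 42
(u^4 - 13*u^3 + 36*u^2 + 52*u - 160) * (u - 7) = u^5 - 20*u^4 + 127*u^3 - 200*u^2 - 524*u + 1120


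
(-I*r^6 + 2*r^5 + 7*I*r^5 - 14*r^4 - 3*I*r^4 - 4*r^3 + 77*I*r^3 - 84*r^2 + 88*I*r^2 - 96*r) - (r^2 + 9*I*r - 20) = -I*r^6 + 2*r^5 + 7*I*r^5 - 14*r^4 - 3*I*r^4 - 4*r^3 + 77*I*r^3 - 85*r^2 + 88*I*r^2 - 96*r - 9*I*r + 20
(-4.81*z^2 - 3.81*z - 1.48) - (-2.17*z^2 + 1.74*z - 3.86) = -2.64*z^2 - 5.55*z + 2.38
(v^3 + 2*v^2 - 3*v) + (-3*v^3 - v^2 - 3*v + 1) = -2*v^3 + v^2 - 6*v + 1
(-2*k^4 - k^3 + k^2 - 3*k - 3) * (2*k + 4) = -4*k^5 - 10*k^4 - 2*k^3 - 2*k^2 - 18*k - 12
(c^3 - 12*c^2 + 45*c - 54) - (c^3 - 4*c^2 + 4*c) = -8*c^2 + 41*c - 54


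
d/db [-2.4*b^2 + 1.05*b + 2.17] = 1.05 - 4.8*b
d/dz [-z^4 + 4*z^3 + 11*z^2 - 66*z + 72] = -4*z^3 + 12*z^2 + 22*z - 66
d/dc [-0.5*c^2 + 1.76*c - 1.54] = 1.76 - 1.0*c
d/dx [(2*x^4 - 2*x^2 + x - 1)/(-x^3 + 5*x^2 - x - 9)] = ((3*x^2 - 10*x + 1)*(2*x^4 - 2*x^2 + x - 1) + (-8*x^3 + 4*x - 1)*(x^3 - 5*x^2 + x + 9))/(x^3 - 5*x^2 + x + 9)^2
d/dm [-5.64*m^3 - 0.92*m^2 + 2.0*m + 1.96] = -16.92*m^2 - 1.84*m + 2.0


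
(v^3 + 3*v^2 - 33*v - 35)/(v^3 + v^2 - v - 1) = (v^2 + 2*v - 35)/(v^2 - 1)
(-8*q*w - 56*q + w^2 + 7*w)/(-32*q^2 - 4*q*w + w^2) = (w + 7)/(4*q + w)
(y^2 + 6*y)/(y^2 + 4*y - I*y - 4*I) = y*(y + 6)/(y^2 + y*(4 - I) - 4*I)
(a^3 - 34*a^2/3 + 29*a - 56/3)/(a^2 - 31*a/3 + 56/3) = a - 1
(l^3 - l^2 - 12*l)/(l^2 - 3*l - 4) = l*(l + 3)/(l + 1)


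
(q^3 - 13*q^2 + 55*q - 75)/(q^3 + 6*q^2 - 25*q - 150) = (q^2 - 8*q + 15)/(q^2 + 11*q + 30)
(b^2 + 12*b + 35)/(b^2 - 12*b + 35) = (b^2 + 12*b + 35)/(b^2 - 12*b + 35)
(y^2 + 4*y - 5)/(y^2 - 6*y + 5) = (y + 5)/(y - 5)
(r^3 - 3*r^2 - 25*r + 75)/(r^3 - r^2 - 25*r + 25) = (r - 3)/(r - 1)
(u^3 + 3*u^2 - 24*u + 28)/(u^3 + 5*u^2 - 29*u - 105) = (u^2 - 4*u + 4)/(u^2 - 2*u - 15)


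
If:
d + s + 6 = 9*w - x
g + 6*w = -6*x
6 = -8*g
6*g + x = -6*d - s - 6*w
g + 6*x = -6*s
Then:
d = 7/160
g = -3/4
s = 329/480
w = 329/480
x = -269/480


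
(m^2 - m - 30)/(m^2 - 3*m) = (m^2 - m - 30)/(m*(m - 3))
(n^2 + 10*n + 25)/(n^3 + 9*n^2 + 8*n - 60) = (n + 5)/(n^2 + 4*n - 12)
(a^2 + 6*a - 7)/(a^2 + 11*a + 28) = (a - 1)/(a + 4)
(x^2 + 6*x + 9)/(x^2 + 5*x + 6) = (x + 3)/(x + 2)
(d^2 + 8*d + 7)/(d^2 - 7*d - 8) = (d + 7)/(d - 8)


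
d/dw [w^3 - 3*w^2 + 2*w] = 3*w^2 - 6*w + 2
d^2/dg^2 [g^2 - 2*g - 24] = 2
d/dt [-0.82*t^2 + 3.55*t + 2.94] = 3.55 - 1.64*t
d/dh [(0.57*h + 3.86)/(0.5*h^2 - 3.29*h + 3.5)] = (-0.285*h^2 - 3.86*h + 14.6944)/(0.25*h^4 - 3.29*h^3 + 14.3241*h^2 - 23.03*h + 12.25)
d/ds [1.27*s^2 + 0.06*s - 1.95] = 2.54*s + 0.06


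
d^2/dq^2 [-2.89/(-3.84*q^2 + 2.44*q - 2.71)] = (-85.229568*q^2 + 54.156288*q + 2.89*(7.68*q - 2.44)*(15.36*q - 4.88) - 60.148992)/(3.84*q^2 - 2.44*q + 2.71)^3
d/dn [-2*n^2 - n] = -4*n - 1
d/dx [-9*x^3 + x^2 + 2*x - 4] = -27*x^2 + 2*x + 2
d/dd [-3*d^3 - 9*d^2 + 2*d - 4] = -9*d^2 - 18*d + 2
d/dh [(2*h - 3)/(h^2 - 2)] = 2*(-h^2 + 3*h - 2)/(h^4 - 4*h^2 + 4)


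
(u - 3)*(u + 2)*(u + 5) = u^3 + 4*u^2 - 11*u - 30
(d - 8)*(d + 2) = d^2 - 6*d - 16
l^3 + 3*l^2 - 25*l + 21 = (l - 3)*(l - 1)*(l + 7)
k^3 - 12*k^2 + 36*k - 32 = (k - 8)*(k - 2)^2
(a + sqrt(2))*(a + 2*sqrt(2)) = a^2 + 3*sqrt(2)*a + 4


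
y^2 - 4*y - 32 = (y - 8)*(y + 4)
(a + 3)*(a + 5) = a^2 + 8*a + 15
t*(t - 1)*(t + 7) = t^3 + 6*t^2 - 7*t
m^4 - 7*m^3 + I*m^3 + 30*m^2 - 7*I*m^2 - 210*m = m*(m - 7)*(m - 5*I)*(m + 6*I)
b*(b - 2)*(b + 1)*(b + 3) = b^4 + 2*b^3 - 5*b^2 - 6*b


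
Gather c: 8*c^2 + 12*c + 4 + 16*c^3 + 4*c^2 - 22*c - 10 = 16*c^3 + 12*c^2 - 10*c - 6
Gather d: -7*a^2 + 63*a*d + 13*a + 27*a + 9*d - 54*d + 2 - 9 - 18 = -7*a^2 + 40*a + d*(63*a - 45) - 25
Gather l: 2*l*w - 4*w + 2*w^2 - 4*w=2*l*w + 2*w^2 - 8*w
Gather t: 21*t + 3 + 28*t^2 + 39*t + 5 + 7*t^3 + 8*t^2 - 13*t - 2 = 7*t^3 + 36*t^2 + 47*t + 6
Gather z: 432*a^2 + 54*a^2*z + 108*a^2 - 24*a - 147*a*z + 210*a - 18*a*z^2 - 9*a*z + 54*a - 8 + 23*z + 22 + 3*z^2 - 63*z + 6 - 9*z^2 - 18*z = 540*a^2 + 240*a + z^2*(-18*a - 6) + z*(54*a^2 - 156*a - 58) + 20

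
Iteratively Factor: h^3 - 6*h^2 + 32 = (h - 4)*(h^2 - 2*h - 8) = (h - 4)^2*(h + 2)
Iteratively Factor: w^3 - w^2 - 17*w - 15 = (w + 1)*(w^2 - 2*w - 15) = (w + 1)*(w + 3)*(w - 5)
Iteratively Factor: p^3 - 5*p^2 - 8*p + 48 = (p - 4)*(p^2 - p - 12) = (p - 4)^2*(p + 3)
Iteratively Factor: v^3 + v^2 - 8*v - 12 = (v + 2)*(v^2 - v - 6) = (v + 2)^2*(v - 3)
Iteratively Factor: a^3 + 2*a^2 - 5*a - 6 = (a + 1)*(a^2 + a - 6) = (a + 1)*(a + 3)*(a - 2)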